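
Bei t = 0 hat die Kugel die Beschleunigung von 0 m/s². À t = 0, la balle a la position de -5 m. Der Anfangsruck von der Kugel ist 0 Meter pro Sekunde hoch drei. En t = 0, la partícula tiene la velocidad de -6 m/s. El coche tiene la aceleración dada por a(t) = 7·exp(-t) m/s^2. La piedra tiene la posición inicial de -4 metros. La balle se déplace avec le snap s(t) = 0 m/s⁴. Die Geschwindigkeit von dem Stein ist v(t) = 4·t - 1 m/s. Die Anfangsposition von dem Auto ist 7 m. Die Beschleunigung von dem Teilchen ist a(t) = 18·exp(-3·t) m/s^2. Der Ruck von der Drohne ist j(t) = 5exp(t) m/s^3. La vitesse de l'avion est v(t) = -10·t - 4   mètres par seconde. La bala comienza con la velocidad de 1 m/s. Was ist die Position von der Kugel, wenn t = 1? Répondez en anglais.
To find the answer, we compute 4 integrals of s(t) = 0. Taking ∫s(t)dt and applying j(0) = 0, we find j(t) = 0. Integrating jerk and using the initial condition a(0) = 0, we get a(t) = 0. Integrating acceleration and using the initial condition v(0) = 1, we get v(t) = 1. The integral of velocity is position. Using x(0) = -5, we get x(t) = t - 5. From the given position equation x(t) = t - 5, we substitute t = 1 to get x = -4.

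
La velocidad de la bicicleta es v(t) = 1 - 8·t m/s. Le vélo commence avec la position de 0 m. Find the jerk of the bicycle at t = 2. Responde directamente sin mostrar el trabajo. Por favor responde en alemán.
Der Ruck bei t = 2 ist j = 0.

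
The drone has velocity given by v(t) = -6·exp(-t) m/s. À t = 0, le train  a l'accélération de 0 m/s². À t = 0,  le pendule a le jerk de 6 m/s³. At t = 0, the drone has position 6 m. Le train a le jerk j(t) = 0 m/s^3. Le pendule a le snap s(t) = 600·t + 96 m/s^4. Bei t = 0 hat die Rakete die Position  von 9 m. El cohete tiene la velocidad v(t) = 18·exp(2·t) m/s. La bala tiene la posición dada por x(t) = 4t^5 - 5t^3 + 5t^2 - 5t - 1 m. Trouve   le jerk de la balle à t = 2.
Pour résoudre ceci, nous devons prendre 3 dérivées de notre équation de la position x(t) = 4·t^5 - 5·t^3 + 5·t^2 - 5·t - 1. En prenant d/dt de x(t), nous trouvons v(t) = 20·t^4 - 15·t^2 + 10·t - 5. La dérivée de la vitesse donne l'accélération: a(t) = 80·t^3 - 30·t + 10. La dérivée de l'accélération donne le jerk: j(t) = 240·t^2 - 30. De l'équation du jerk j(t) = 240·t^2 - 30, nous substituons t = 2 pour obtenir j = 930.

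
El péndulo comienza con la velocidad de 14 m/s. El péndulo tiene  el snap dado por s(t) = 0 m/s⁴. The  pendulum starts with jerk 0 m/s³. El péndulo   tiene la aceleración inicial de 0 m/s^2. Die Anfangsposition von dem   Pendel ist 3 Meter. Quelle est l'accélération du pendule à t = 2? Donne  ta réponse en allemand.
Wir müssen unsere Gleichung für den Snap s(t) = 0 2-mal integrieren. Durch Integration von dem Snap und Verwendung der Anfangsbedingung j(0) = 0, erhalten wir j(t) = 0. Durch Integration von dem Ruck und Verwendung der Anfangsbedingung a(0) = 0, erhalten wir a(t) = 0. Mit a(t) = 0 und Einsetzen von t = 2, finden wir a = 0.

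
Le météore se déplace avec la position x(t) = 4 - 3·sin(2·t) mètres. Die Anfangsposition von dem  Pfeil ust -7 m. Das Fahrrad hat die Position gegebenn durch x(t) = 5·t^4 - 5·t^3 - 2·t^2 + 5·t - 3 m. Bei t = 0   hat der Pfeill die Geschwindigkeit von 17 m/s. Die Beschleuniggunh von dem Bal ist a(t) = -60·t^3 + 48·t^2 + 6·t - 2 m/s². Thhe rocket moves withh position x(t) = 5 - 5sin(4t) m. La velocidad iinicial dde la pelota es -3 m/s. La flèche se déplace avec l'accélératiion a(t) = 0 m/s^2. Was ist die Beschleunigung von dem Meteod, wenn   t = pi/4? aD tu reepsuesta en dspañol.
Debemos derivar nuestra ecuación de la posición x(t) = 4 - 3·sin(2·t) 2 veces. La derivada de la posición da la velocidad: v(t) = -6·cos(2·t). La derivada de la velocidad da la aceleración: a(t) = 12·sin(2·t). De la ecuación de la aceleración a(t) = 12·sin(2·t), sustituimos t = pi/4 para obtener a = 12.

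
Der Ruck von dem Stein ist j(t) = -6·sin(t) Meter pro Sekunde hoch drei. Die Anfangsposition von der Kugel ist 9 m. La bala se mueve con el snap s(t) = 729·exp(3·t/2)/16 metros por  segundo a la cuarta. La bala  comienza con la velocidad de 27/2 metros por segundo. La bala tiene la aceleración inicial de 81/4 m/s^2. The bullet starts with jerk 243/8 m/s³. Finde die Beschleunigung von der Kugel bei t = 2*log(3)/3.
Ausgehend von dem Snap s(t) = 729·exp(3·t/2)/16, nehmen wir 2 Integrale. Das Integral von dem Snap ist der Ruck. Mit j(0) = 243/8 erhalten wir j(t) = 243·exp(3·t/2)/8. Die Stammfunktion von dem Ruck ist die Beschleunigung. Mit a(0) = 81/4 erhalten wir a(t) = 81·exp(3·t/2)/4. Wir haben die Beschleunigung a(t) = 81·exp(3·t/2)/4. Durch Einsetzen von t = 2*log(3)/3: a(2*log(3)/3) = 243/4.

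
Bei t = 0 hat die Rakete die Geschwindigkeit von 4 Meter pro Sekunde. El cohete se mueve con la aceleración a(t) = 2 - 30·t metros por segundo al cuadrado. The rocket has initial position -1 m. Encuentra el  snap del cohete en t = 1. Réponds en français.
En partant de l'accélération a(t) = 2 - 30·t, nous prenons 2 dérivées. En prenant d/dt de a(t), nous trouvons j(t) = -30. La dérivée du jerk donne le snap: s(t) = 0. Nous avons le snap s(t) = 0. En substituant t = 1: s(1) = 0.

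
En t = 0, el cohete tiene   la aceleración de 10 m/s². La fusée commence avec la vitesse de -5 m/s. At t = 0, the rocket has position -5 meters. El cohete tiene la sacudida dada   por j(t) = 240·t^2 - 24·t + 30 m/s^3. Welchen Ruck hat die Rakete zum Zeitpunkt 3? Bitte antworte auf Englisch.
Using j(t) = 240·t^2 - 24·t + 30 and substituting t = 3, we find j = 2118.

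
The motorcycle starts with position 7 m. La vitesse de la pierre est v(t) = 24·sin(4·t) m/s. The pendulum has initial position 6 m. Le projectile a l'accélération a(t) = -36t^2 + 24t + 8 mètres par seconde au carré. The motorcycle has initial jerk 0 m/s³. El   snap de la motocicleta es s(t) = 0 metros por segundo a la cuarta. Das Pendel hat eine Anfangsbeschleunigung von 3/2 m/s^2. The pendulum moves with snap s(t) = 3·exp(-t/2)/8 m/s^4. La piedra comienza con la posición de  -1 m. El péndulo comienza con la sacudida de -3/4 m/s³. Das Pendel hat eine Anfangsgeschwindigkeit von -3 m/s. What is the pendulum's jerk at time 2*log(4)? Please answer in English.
We must find the integral of our snap equation s(t) = 3·exp(-t/2)/8 1 time. Integrating snap and using the initial condition j(0) = -3/4, we get j(t) = -3·exp(-t/2)/4. Using j(t) = -3·exp(-t/2)/4 and substituting t = 2*log(4), we find j = -3/16.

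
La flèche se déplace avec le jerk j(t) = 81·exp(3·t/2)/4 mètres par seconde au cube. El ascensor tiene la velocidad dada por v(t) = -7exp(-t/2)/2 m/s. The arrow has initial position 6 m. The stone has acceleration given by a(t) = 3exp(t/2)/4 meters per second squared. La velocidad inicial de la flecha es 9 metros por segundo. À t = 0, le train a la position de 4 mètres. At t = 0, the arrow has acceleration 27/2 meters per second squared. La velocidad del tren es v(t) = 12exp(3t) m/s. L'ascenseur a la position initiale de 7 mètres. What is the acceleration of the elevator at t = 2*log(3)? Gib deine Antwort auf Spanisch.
Para resolver esto, necesitamos tomar 1 derivada de nuestra ecuación de la velocidad v(t) = -7·exp(-t/2)/2. Tomando d/dt de v(t), encontramos a(t) = 7·exp(-t/2)/4. Tenemos la aceleración a(t) = 7·exp(-t/2)/4. Sustituyendo t = 2*log(3): a(2*log(3)) = 7/12.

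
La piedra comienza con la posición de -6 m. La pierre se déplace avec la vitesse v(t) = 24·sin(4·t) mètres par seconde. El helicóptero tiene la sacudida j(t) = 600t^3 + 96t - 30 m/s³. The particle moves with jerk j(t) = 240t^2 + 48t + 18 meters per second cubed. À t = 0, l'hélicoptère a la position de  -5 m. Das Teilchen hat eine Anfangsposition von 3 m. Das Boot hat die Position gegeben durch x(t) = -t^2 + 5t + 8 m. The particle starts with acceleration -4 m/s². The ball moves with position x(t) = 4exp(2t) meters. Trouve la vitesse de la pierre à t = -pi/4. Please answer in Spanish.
De la ecuación de la velocidad v(t) = 24·sin(4·t), sustituimos t = -pi/4 para obtener v = 0.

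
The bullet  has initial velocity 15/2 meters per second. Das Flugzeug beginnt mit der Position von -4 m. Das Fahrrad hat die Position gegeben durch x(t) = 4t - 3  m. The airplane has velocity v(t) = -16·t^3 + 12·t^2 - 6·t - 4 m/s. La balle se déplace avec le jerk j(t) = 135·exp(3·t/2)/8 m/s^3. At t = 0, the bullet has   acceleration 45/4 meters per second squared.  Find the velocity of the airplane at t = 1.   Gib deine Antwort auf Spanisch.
Usando v(t) = -16·t^3 + 12·t^2 - 6·t - 4 y sustituyendo t = 1, encontramos v = -14.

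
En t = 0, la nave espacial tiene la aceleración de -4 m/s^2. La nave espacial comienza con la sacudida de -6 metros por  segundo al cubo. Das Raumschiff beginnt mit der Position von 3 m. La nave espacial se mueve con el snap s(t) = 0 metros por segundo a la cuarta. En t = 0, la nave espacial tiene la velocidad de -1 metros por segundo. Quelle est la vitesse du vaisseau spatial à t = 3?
Pour résoudre ceci, nous devons prendre 3 intégrales de notre équation du snap s(t) = 0. En prenant ∫s(t)dt et en appliquant j(0) = -6, nous trouvons j(t) = -6. En prenant ∫j(t)dt et en appliquant a(0) = -4, nous trouvons a(t) = -6·t - 4. En intégrant l'accélération et en utilisant la condition initiale v(0) = -1, nous obtenons v(t) = -3·t^2 - 4·t - 1. Nous avons la vitesse v(t) = -3·t^2 - 4·t - 1. En substituant t = 3: v(3) = -40.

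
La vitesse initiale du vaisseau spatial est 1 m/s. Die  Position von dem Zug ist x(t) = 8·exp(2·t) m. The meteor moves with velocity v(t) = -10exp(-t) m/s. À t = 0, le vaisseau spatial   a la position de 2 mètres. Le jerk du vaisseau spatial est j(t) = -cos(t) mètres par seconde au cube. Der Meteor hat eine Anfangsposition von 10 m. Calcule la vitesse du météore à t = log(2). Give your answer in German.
Mit v(t) = -10·exp(-t) und Einsetzen von t = log(2), finden wir v = -5.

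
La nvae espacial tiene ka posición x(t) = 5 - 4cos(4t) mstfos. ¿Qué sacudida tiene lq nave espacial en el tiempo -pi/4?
Debemos derivar nuestra ecuación de la posición x(t) = 5 - 4·cos(4·t) 3 veces. La derivada de la posición da la velocidad: v(t) = 16·sin(4·t). La derivada de la velocidad da la aceleración: a(t) = 64·cos(4·t). La derivada de la aceleración da la sacudida: j(t) = -256·sin(4·t). De la ecuación de la sacudida j(t) = -256·sin(4·t), sustituimos t = -pi/4 para obtener j = 0.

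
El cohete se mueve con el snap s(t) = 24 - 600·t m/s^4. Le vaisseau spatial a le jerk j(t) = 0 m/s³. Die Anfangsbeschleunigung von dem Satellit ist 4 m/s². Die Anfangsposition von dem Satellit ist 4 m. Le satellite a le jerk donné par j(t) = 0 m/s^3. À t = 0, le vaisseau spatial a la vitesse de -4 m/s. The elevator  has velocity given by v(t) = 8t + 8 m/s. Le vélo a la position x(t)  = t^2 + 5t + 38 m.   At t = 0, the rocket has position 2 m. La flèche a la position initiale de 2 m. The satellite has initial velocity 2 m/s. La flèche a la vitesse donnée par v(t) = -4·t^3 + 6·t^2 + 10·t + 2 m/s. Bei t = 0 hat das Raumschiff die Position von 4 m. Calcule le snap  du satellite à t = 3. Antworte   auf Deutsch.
Ausgehend von dem Ruck j(t) = 0, nehmen wir 1 Ableitung. Die Ableitung von dem Ruck ergibt den Snap: s(t) = 0. Aus der Gleichung für den Snap s(t) = 0, setzen wir t = 3 ein und erhalten s = 0.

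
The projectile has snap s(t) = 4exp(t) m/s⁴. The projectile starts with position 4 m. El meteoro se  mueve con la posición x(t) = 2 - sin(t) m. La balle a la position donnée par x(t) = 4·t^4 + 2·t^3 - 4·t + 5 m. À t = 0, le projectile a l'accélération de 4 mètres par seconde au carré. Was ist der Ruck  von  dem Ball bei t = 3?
Ausgehend von der Position x(t) = 4·t^4 + 2·t^3 - 4·t + 5, nehmen wir 3 Ableitungen. Mit d/dt von x(t) finden wir v(t) = 16·t^3 + 6·t^2 - 4. Durch Ableiten von der Geschwindigkeit erhalten wir die Beschleunigung: a(t) = 48·t^2 + 12·t. Durch Ableiten von der Beschleunigung erhalten wir den Ruck: j(t) = 96·t + 12. Wir haben den Ruck j(t) = 96·t + 12. Durch Einsetzen von t = 3: j(3) = 300.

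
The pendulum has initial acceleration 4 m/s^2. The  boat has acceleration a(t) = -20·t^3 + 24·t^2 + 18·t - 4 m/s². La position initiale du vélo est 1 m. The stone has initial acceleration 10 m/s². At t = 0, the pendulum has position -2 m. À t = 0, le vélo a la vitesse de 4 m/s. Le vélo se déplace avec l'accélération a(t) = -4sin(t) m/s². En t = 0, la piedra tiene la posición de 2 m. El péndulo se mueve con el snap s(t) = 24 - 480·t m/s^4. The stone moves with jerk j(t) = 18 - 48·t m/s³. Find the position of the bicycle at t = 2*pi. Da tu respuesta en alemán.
Wir müssen die Stammfunktion unserer Gleichung für die Beschleunigung a(t) = -4·sin(t) 2-mal finden. Durch Integration von der Beschleunigung und Verwendung der Anfangsbedingung v(0) = 4, erhalten wir v(t) = 4·cos(t). Die Stammfunktion von der Geschwindigkeit, mit x(0) = 1, ergibt die Position: x(t) = 4·sin(t) + 1. Mit x(t) = 4·sin(t) + 1 und Einsetzen von t = 2*pi, finden wir x = 1.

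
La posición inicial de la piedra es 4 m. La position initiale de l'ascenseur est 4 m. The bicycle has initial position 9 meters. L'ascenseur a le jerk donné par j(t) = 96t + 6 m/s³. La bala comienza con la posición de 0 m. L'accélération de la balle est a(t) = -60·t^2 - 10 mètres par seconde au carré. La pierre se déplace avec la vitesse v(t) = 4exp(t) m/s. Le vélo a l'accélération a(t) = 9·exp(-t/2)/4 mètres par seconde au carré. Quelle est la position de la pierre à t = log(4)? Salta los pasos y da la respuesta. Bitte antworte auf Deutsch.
x(log(4)) = 16.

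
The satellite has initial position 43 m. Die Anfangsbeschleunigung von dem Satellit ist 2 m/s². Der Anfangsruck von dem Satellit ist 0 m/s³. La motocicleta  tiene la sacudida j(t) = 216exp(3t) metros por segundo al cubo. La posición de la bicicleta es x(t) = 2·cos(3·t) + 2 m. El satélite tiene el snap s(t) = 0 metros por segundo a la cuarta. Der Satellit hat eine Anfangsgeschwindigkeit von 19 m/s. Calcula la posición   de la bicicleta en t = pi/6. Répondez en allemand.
Aus der Gleichung für die Position x(t) = 2·cos(3·t) + 2, setzen wir t = pi/6 ein und erhalten x = 2.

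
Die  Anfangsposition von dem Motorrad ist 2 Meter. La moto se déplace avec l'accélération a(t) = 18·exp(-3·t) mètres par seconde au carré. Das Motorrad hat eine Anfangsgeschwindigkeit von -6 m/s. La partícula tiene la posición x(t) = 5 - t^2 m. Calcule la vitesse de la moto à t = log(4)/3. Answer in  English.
We need to integrate our acceleration equation a(t) = 18·exp(-3·t) 1 time. Finding the integral of a(t) and using v(0) = -6: v(t) = -6·exp(-3·t). From the given velocity equation v(t) = -6·exp(-3·t), we substitute t = log(4)/3 to get v = -3/2.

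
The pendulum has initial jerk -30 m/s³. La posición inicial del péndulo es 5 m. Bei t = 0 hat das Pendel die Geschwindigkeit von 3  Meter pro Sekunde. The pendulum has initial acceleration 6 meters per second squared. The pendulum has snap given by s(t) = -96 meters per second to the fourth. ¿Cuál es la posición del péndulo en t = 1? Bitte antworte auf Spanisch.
Para resolver esto, necesitamos tomar 4 integrales de nuestra ecuación del snap s(t) = -96. La antiderivada del snap es la sacudida. Usando j(0) = -30, obtenemos j(t) = -96·t - 30. La integral de la sacudida es la aceleración. Usando a(0) = 6, obtenemos a(t) = -48·t^2 - 30·t + 6. Tomando ∫a(t)dt y aplicando v(0) = 3, encontramos v(t) = -16·t^3 - 15·t^2 + 6·t + 3. La antiderivada de la velocidad es la posición. Usando x(0) = 5, obtenemos x(t) = -4·t^4 - 5·t^3 + 3·t^2 + 3·t + 5. Tenemos la posición x(t) = -4·t^4 - 5·t^3 + 3·t^2 + 3·t + 5. Sustituyendo t = 1: x(1) = 2.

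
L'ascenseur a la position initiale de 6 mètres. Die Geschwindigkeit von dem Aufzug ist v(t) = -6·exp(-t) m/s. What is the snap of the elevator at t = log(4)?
To solve this, we need to take 3 derivatives of our velocity equation v(t) = -6·exp(-t). Taking d/dt of v(t), we find a(t) = 6·exp(-t). Differentiating acceleration, we get jerk: j(t) = -6·exp(-t). Differentiating jerk, we get snap: s(t) = 6·exp(-t). We have snap s(t) = 6·exp(-t). Substituting t = log(4): s(log(4)) = 3/2.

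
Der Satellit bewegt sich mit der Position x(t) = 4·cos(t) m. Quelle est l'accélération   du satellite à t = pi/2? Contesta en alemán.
Wir müssen unsere Gleichung für die Position x(t) = 4·cos(t) 2-mal ableiten. Durch Ableiten von der Position erhalten wir die Geschwindigkeit: v(t) = -4·sin(t). Mit d/dt von v(t) finden wir a(t) = -4·cos(t). Mit a(t) = -4·cos(t) und Einsetzen von t = pi/2, finden wir a = 0.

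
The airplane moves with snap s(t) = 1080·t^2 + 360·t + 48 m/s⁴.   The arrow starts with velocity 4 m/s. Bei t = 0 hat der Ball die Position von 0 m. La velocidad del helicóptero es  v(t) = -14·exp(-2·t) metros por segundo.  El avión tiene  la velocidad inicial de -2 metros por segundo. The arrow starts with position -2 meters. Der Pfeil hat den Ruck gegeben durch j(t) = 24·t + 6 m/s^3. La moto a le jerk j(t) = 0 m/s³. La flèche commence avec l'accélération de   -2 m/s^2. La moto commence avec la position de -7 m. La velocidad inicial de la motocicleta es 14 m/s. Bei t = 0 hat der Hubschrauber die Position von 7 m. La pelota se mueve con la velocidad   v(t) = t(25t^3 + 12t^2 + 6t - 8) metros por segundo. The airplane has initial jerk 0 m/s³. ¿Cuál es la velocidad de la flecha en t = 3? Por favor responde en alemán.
Wir müssen unsere Gleichung für den Ruck j(t) = 24·t + 6 2-mal integrieren. Das Integral von dem Ruck, mit a(0) = -2, ergibt die Beschleunigung: a(t) = 12·t^2 + 6·t - 2. Durch Integration von der Beschleunigung und Verwendung der Anfangsbedingung v(0) = 4, erhalten wir v(t) = 4·t^3 + 3·t^2 - 2·t + 4. Aus der Gleichung für die Geschwindigkeit v(t) = 4·t^3 + 3·t^2 - 2·t + 4, setzen wir t = 3 ein und erhalten v = 133.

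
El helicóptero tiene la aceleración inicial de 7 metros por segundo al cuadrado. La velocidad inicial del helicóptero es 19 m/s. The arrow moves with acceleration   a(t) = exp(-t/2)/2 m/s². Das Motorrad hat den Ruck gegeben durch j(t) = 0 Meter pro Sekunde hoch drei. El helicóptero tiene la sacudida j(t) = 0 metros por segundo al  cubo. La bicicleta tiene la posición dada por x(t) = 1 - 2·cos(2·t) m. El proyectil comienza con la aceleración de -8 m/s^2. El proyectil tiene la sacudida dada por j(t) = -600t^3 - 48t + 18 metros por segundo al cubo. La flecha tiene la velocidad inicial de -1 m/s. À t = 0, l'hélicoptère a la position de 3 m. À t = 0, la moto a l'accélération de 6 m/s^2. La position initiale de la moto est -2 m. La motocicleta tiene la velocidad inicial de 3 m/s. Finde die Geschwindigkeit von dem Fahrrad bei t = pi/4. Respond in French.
Pour résoudre ceci, nous devons prendre 1 dérivée de notre équation de la position x(t) = 1 - 2·cos(2·t). En dérivant la position, nous obtenons la vitesse: v(t) = 4·sin(2·t). De l'équation de la vitesse v(t) = 4·sin(2·t), nous substituons t = pi/4 pour obtenir v = 4.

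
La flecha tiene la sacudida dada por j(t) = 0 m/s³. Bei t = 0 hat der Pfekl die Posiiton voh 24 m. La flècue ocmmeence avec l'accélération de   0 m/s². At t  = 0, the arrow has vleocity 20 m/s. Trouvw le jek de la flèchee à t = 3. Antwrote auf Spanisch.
De la ecuación de la sacudida j(t) = 0, sustituimos t = 3 para obtener j = 0.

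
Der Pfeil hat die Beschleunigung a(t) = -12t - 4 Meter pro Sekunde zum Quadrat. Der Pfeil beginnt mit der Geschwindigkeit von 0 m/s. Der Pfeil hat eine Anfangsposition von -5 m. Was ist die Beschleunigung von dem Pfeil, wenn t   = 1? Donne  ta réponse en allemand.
Wir haben die Beschleunigung a(t) = -12·t - 4. Durch Einsetzen von t = 1: a(1) = -16.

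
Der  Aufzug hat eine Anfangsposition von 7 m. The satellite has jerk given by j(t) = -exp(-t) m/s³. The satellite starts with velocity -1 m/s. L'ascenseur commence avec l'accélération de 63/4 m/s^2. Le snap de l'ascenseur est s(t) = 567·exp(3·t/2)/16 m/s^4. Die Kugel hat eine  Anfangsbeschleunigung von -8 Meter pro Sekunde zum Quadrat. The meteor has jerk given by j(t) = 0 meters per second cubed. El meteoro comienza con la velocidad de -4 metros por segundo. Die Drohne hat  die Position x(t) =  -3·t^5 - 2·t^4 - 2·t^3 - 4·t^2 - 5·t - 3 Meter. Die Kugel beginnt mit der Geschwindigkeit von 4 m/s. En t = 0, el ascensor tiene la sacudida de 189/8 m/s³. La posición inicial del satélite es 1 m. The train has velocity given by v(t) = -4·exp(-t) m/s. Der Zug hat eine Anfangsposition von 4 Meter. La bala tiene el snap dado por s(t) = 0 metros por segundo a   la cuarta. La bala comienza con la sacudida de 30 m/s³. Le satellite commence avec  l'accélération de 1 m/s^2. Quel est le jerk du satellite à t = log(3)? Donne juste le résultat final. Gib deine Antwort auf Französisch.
Le jerk à t = log(3) est j = -1/3.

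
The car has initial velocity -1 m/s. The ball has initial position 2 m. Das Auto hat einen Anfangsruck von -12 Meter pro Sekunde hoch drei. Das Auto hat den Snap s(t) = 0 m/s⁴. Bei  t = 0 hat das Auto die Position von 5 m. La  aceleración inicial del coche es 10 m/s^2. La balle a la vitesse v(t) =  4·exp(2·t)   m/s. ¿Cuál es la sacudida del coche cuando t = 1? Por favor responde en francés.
Nous devons trouver la primitive de notre équation du snap s(t) = 0 1 fois. En prenant ∫s(t)dt et en appliquant j(0) = -12, nous trouvons j(t) = -12. Nous avons le jerk j(t) = -12. En substituant t = 1: j(1) = -12.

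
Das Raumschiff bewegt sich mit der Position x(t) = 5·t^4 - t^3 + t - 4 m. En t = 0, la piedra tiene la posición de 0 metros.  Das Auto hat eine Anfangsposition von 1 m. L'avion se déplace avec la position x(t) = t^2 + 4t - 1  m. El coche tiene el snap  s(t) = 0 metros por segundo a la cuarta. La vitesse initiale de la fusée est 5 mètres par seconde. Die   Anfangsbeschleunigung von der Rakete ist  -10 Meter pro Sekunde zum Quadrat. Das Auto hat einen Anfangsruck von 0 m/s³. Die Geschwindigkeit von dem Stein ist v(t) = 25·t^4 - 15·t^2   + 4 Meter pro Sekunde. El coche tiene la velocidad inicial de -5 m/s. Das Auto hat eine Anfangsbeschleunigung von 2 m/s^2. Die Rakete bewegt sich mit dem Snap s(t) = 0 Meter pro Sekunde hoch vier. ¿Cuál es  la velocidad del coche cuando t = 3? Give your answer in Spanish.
Debemos encontrar la antiderivada de nuestra ecuación del snap s(t) = 0 3 veces. La integral del snap es la sacudida. Usando j(0) = 0, obtenemos j(t) = 0. Tomando ∫j(t)dt y aplicando a(0) = 2, encontramos a(t) = 2. La integral de la aceleración es la velocidad. Usando v(0) = -5, obtenemos v(t) = 2·t - 5. De la ecuación de la velocidad v(t) = 2·t - 5, sustituimos t = 3 para obtener v = 1.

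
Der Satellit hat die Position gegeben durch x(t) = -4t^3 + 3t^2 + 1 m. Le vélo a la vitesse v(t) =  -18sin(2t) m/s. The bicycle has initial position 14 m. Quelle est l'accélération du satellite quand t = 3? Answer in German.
Wir müssen unsere Gleichung für die Position x(t) = -4·t^3 + 3·t^2 + 1 2-mal ableiten. Die Ableitung von der Position ergibt die Geschwindigkeit: v(t) = -12·t^2 + 6·t. Mit d/dt von v(t) finden wir a(t) = 6 - 24·t. Aus der Gleichung für die Beschleunigung a(t) = 6 - 24·t, setzen wir t = 3 ein und erhalten a = -66.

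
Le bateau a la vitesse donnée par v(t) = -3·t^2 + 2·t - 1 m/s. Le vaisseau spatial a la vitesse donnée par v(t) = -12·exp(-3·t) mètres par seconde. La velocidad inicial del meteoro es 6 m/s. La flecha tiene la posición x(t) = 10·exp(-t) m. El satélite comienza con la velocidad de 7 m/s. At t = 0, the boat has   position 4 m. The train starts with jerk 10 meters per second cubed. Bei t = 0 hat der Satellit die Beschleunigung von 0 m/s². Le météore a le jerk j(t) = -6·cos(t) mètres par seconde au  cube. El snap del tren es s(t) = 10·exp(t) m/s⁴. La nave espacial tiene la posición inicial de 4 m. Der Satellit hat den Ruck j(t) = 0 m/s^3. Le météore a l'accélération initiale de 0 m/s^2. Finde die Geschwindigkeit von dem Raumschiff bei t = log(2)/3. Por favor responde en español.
Usando v(t) = -12·exp(-3·t) y sustituyendo t = log(2)/3, encontramos v = -6.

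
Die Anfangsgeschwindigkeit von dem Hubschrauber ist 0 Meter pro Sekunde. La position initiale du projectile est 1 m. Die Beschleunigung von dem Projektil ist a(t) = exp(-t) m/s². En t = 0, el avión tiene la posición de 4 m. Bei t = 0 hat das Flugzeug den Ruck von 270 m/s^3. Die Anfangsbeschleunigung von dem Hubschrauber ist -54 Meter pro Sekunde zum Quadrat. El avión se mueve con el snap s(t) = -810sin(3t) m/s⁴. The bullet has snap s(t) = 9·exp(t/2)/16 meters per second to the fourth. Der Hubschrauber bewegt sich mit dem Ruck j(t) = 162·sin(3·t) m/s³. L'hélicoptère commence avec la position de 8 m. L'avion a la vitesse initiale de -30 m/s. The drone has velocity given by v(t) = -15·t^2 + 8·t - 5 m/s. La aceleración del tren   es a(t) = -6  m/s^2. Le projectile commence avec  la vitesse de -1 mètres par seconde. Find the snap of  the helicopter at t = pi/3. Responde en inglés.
Starting from jerk j(t) = 162·sin(3·t), we take 1 derivative. The derivative of jerk gives snap: s(t) = 486·cos(3·t). From the given snap equation s(t) = 486·cos(3·t), we substitute t = pi/3 to get s = -486.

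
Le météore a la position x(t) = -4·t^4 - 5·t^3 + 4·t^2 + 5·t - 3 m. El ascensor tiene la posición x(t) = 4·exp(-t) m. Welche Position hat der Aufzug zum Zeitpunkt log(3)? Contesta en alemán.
Aus der Gleichung für die Position x(t) = 4·exp(-t), setzen wir t = log(3) ein und erhalten x = 4/3.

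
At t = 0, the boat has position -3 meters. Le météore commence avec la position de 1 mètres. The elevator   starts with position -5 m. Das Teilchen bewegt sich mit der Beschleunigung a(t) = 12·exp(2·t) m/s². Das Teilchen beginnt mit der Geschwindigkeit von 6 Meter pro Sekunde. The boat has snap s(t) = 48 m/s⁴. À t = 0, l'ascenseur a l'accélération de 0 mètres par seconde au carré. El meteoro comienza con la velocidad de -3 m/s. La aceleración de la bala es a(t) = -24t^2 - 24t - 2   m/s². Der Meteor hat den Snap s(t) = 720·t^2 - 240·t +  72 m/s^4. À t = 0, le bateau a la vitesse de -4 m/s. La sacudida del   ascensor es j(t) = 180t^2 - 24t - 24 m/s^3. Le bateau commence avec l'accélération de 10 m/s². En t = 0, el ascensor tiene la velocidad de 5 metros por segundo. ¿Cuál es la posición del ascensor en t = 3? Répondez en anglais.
We must find the integral of our jerk equation j(t) = 180·t^2 - 24·t - 24 3 times. Finding the integral of j(t) and using a(0) = 0: a(t) = 12·t·(5·t^2 - t - 2). Finding the antiderivative of a(t) and using v(0) = 5: v(t) = 15·t^4 - 4·t^3 - 12·t^2 + 5. Taking ∫v(t)dt and applying x(0) = -5, we find x(t) = 3·t^5 - t^4 - 4·t^3 + 5·t - 5. From the given position equation x(t) = 3·t^5 - t^4 - 4·t^3 + 5·t - 5, we substitute t = 3 to get x = 550.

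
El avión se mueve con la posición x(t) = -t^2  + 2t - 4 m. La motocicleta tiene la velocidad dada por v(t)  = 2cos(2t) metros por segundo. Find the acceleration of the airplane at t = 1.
We must differentiate our position equation x(t) = -t^2 + 2·t - 4 2 times. The derivative of position gives velocity: v(t) = 2 - 2·t. The derivative of velocity gives acceleration: a(t) = -2. Using a(t) = -2 and substituting t = 1, we find a = -2.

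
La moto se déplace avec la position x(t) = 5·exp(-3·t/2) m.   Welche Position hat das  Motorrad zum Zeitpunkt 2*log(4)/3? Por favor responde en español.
De la ecuación de la posición x(t) = 5·exp(-3·t/2), sustituimos t = 2*log(4)/3 para obtener x = 5/4.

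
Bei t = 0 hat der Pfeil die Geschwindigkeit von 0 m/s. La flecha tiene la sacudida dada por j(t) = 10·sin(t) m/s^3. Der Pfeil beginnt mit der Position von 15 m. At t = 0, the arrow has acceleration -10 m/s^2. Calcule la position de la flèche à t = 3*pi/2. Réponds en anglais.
We must find the antiderivative of our jerk equation j(t) = 10·sin(t) 3 times. The integral of jerk is acceleration. Using a(0) = -10, we get a(t) = -10·cos(t). The integral of acceleration is velocity. Using v(0) = 0, we get v(t) = -10·sin(t). The antiderivative of velocity, with x(0) = 15, gives position: x(t) = 10·cos(t) + 5. We have position x(t) = 10·cos(t) + 5. Substituting t = 3*pi/2: x(3*pi/2) = 5.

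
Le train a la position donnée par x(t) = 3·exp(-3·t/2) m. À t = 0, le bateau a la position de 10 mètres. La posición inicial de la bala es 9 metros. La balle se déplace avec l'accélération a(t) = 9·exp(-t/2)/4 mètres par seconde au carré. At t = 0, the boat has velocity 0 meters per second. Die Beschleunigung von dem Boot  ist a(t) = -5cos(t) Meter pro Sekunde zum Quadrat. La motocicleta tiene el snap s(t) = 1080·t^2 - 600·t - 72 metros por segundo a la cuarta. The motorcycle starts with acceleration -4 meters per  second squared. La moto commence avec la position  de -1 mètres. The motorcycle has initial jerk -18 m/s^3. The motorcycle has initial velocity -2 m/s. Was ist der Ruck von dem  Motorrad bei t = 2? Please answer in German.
Wir müssen unsere Gleichung für den Snap s(t) = 1080·t^2 - 600·t - 72 1-mal integrieren. Das Integral von dem Snap ist der Ruck. Mit j(0) = -18 erhalten wir j(t) = 360·t^3 - 300·t^2 - 72·t - 18. Mit j(t) = 360·t^3 - 300·t^2 - 72·t - 18 und Einsetzen von t = 2, finden wir j = 1518.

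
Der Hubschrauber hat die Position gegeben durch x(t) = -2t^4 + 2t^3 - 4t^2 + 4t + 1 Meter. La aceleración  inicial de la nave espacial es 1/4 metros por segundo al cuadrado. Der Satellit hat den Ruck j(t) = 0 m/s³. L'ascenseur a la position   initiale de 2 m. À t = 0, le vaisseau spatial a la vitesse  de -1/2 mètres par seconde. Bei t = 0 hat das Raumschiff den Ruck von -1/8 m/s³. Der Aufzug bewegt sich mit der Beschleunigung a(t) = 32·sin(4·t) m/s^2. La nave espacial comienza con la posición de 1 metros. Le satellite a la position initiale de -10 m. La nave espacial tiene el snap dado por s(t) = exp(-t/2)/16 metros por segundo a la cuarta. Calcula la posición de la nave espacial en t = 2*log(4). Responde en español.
Para resolver esto, necesitamos tomar 4 antiderivadas de nuestra ecuación del snap s(t) = exp(-t/2)/16. La antiderivada del snap, con j(0) = -1/8, da la sacudida: j(t) = -exp(-t/2)/8. La antiderivada de la sacudida es la aceleración. Usando a(0) = 1/4, obtenemos a(t) = exp(-t/2)/4. La antiderivada de la aceleración, con v(0) = -1/2, da la velocidad: v(t) = -exp(-t/2)/2. La antiderivada de la velocidad es la posición. Usando x(0) = 1, obtenemos x(t) = exp(-t/2). Usando x(t) = exp(-t/2) y sustituyendo t = 2*log(4), encontramos x = 1/4.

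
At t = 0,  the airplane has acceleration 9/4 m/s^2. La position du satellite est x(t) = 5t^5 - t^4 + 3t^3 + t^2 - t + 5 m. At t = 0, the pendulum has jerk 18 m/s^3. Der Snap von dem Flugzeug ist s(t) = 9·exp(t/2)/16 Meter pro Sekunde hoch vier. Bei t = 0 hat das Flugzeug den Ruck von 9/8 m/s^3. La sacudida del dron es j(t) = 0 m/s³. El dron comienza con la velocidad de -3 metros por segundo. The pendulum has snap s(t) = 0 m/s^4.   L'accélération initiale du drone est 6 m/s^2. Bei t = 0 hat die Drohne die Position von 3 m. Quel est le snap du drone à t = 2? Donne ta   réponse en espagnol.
Para resolver esto, necesitamos tomar 1 derivada de nuestra ecuación de la sacudida j(t) = 0. La derivada de la sacudida da el snap: s(t) = 0. De la ecuación del snap s(t) = 0, sustituimos t = 2 para obtener s = 0.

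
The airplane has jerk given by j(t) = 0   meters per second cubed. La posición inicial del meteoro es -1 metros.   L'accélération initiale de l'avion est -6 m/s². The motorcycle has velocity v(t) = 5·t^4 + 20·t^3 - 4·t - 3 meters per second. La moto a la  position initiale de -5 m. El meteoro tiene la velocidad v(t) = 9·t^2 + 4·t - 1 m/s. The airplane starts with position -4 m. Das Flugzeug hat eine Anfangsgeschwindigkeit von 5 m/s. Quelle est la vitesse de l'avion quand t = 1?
Nous devons trouver la primitive de notre équation du jerk j(t) = 0 2 fois. La primitive du jerk, avec a(0) = -6, donne l'accélération: a(t) = -6. En intégrant l'accélération et en utilisant la condition initiale v(0) = 5, nous obtenons v(t) = 5 - 6·t. En utilisant v(t) = 5 - 6·t et en substituant t = 1, nous trouvons v = -1.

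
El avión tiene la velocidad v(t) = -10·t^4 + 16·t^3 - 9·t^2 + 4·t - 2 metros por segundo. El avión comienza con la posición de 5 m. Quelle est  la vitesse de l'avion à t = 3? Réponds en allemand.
Mit v(t) = -10·t^4 + 16·t^3 - 9·t^2 + 4·t - 2 und Einsetzen von t = 3, finden wir v = -449.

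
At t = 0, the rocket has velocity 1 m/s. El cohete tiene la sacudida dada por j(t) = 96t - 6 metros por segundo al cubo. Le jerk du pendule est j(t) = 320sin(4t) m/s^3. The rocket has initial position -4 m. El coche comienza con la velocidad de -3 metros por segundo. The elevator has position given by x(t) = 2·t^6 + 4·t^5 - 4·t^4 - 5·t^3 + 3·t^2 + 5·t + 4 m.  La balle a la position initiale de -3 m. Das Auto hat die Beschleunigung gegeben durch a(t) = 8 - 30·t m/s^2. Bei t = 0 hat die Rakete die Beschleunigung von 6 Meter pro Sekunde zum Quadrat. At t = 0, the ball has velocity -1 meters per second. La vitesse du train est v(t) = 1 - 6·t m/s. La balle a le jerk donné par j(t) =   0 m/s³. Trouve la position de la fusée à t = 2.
Pour résoudre ceci, nous devons prendre 3 intégrales de notre équation du jerk j(t) = 96·t - 6. En intégrant le jerk et en utilisant la condition initiale a(0) = 6, nous obtenons a(t) = 48·t^2 - 6·t + 6. En intégrant l'accélération et en utilisant la condition initiale v(0) = 1, nous obtenons v(t) = 16·t^3 - 3·t^2 + 6·t + 1. La primitive de la vitesse est la position. En utilisant x(0) = -4, nous obtenons x(t) = 4·t^4 - t^3 + 3·t^2 + t - 4. Nous avons la position x(t) = 4·t^4 - t^3 + 3·t^2 + t - 4. En substituant t = 2: x(2) = 66.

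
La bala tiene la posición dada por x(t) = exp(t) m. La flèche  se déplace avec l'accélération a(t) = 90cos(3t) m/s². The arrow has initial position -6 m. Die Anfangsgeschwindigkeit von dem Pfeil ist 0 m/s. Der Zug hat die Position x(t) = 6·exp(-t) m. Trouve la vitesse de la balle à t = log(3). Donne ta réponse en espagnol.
Para resolver esto, necesitamos tomar 1 derivada de nuestra ecuación de la posición x(t) = exp(t). La derivada de la posición da la velocidad: v(t) = exp(t). Tenemos la velocidad v(t) = exp(t). Sustituyendo t = log(3): v(log(3)) = 3.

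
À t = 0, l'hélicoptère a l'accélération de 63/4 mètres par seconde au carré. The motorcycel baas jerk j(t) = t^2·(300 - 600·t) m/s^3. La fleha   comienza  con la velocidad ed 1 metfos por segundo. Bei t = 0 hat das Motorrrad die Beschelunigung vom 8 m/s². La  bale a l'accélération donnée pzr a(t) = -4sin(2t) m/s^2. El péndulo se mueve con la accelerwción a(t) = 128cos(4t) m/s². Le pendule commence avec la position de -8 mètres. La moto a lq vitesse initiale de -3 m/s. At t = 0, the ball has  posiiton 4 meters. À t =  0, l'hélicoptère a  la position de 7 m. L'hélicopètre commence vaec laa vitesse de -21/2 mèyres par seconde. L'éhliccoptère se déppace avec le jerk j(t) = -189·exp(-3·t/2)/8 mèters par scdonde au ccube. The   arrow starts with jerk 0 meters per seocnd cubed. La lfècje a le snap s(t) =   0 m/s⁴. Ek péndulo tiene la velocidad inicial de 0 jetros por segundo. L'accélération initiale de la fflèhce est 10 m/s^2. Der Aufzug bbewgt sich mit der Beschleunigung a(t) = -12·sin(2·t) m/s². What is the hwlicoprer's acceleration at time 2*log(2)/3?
To solve this, we need to take 1 integral of our jerk equation j(t) = -189·exp(-3·t/2)/8. Finding the antiderivative of j(t) and using a(0) = 63/4: a(t) = 63·exp(-3·t/2)/4. From the given acceleration equation a(t) = 63·exp(-3·t/2)/4, we substitute t = 2*log(2)/3 to get a = 63/8.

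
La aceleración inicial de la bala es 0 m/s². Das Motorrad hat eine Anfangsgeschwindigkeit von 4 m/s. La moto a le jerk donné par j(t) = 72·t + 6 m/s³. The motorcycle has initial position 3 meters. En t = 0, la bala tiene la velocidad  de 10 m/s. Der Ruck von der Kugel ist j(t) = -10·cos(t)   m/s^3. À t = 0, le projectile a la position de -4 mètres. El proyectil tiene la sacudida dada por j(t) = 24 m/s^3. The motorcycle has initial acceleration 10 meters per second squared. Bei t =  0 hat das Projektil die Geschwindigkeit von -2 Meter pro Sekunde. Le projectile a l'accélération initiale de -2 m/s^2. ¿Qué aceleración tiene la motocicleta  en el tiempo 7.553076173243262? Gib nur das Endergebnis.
En t = 7.553076173243262, a = 2109.08100547680.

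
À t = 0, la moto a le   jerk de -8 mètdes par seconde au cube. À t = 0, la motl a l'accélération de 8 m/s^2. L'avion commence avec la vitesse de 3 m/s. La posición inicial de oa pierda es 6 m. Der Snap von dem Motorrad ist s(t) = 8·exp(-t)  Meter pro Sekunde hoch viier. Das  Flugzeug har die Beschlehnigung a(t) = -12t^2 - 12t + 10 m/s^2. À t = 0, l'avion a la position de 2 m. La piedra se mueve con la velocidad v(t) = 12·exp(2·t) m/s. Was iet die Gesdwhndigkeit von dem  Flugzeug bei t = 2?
Um dies zu lösen, müssen wir 1 Integral unserer Gleichung für die Beschleunigung a(t) = -12·t^2 - 12·t + 10 finden. Das Integral von der Beschleunigung, mit v(0) = 3, ergibt die Geschwindigkeit: v(t) = -4·t^3 - 6·t^2 + 10·t + 3. Wir haben die Geschwindigkeit v(t) = -4·t^3 - 6·t^2 + 10·t + 3. Durch Einsetzen von t = 2: v(2) = -33.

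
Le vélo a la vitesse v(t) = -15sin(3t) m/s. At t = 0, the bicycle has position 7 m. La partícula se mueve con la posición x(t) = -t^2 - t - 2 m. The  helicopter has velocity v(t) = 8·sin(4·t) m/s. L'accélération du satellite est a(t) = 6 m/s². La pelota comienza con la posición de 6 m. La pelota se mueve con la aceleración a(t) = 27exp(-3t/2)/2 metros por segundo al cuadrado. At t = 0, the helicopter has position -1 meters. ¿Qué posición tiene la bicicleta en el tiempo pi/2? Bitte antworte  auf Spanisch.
Partiendo de la velocidad v(t) = -15·sin(3·t), tomamos 1 antiderivada. Integrando la velocidad y usando la condición inicial x(0) = 7, obtenemos x(t) = 5·cos(3·t) + 2. De la ecuación de la posición x(t) = 5·cos(3·t) + 2, sustituimos t = pi/2 para obtener x = 2.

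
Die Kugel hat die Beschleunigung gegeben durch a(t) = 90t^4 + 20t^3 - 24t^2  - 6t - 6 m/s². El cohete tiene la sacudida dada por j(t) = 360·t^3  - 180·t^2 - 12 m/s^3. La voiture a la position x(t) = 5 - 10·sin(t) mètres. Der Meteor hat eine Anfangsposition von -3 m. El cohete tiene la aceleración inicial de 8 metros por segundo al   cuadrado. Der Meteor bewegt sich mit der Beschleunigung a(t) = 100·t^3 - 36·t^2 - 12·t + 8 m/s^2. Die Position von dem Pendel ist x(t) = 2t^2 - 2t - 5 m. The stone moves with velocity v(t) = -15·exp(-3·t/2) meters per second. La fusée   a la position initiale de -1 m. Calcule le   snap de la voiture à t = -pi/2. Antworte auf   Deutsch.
Um dies zu lösen, müssen wir 4 Ableitungen unserer Gleichung für die Position x(t) = 5 - 10·sin(t) nehmen. Die Ableitung von der Position ergibt die Geschwindigkeit: v(t) = -10·cos(t). Die Ableitung von der Geschwindigkeit ergibt die Beschleunigung: a(t) = 10·sin(t). Die Ableitung von der Beschleunigung ergibt den Ruck: j(t) = 10·cos(t). Die Ableitung von dem Ruck ergibt den Snap: s(t) = -10·sin(t). Aus der Gleichung für den Snap s(t) = -10·sin(t), setzen wir t = -pi/2 ein und erhalten s = 10.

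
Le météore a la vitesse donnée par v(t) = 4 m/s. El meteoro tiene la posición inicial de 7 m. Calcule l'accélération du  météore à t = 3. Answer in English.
Starting from velocity v(t) = 4, we take 1 derivative. Differentiating velocity, we get acceleration: a(t) = 0. We have acceleration a(t) = 0. Substituting t = 3: a(3) = 0.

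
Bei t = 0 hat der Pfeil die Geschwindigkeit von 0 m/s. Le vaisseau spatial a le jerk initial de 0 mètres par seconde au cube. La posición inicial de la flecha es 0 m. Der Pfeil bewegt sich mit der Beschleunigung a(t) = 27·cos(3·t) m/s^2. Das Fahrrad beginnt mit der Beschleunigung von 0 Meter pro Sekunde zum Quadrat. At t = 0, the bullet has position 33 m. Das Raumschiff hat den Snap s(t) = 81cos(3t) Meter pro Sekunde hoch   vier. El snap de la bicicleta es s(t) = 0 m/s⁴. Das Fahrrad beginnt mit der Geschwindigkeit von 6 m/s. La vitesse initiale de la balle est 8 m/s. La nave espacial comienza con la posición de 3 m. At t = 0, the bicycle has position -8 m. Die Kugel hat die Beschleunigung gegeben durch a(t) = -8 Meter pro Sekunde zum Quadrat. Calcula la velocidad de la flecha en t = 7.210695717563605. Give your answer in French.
En partant de l'accélération a(t) = 27·cos(3·t), nous prenons 1 intégrale. En prenant ∫a(t)dt et en appliquant v(0) = 0, nous trouvons v(t) = 9·sin(3·t). Nous avons la vitesse v(t) = 9·sin(3·t). En substituant t = 7.210695717563605: v(7.210695717563605) = 3.16256099832616.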